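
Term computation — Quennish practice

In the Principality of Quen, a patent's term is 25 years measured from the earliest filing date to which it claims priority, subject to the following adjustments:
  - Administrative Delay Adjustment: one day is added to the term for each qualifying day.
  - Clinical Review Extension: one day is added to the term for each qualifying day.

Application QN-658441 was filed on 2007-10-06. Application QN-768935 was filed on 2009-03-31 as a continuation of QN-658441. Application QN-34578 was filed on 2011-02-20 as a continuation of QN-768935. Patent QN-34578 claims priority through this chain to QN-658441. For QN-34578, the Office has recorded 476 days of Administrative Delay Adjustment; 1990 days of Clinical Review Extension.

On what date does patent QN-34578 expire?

Earliest priority filing: 6 October 2007.
Base term: 6 October 2007 + 25 years → 6 October 2032.
Administrative Delay Adjustment: +476 days → 25 January 2034.
Clinical Review Extension: +1990 days → 8 July 2039.

2039-07-08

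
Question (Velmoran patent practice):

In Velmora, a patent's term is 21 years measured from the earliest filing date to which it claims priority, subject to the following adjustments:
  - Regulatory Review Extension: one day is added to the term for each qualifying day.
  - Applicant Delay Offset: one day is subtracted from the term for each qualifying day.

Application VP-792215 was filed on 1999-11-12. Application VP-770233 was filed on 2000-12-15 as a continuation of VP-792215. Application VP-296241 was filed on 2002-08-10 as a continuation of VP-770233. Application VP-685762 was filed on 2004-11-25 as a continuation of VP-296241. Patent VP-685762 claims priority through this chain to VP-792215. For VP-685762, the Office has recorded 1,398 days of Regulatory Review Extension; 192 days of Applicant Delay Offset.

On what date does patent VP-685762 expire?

Earliest priority filing: 12 November 1999.
Base term: 12 November 1999 + 21 years → 12 November 2020.
Regulatory Review Extension: +1398 days → 10 September 2024.
Applicant Delay Offset: −192 days → 2 March 2024.

2024-03-02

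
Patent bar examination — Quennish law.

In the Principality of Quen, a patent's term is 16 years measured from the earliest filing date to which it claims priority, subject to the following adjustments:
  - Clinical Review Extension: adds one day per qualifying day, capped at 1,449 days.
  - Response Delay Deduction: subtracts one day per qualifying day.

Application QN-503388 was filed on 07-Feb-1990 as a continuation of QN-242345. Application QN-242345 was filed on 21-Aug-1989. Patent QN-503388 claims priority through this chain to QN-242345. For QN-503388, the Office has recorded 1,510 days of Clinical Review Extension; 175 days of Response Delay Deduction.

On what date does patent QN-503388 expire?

Earliest priority filing: 21 August 1989.
Base term: 21 August 1989 + 16 years → 21 August 2005.
Clinical Review Extension: 1510 days claimed exceeds the 1449-day cap, so +1449 days → 9 August 2009.
Response Delay Deduction: −175 days → 15 February 2009.

2009-02-15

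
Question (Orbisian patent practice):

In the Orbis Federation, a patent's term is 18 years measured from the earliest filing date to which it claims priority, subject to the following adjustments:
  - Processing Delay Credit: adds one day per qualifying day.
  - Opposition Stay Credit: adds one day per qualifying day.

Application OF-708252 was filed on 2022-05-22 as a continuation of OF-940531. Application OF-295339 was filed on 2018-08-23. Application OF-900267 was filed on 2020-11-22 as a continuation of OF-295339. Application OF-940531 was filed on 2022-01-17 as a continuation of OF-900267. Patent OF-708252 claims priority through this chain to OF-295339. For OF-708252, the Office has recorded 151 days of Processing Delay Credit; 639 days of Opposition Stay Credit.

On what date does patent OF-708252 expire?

2038-10-22

Earliest priority filing: 23 August 2018.
Base term: 23 August 2018 + 18 years → 23 August 2036.
Processing Delay Credit: +151 days → 21 January 2037.
Opposition Stay Credit: +639 days → 22 October 2038.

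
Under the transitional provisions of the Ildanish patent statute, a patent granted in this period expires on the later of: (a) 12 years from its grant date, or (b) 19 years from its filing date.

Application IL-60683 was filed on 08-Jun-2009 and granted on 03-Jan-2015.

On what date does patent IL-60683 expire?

2028-06-08

(a) grant + 12 years → 3 January 2027.
(b) filing + 19 years → 8 June 2028.
Later of the two: 8 June 2028.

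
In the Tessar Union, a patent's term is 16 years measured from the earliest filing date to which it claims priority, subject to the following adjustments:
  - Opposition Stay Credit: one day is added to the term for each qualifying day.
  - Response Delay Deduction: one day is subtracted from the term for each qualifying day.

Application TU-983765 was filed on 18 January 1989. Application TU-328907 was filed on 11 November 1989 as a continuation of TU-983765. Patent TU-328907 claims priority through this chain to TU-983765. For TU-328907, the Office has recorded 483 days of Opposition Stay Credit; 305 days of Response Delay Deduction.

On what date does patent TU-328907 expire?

July 15, 2005

Earliest priority filing: 18 January 1989.
Base term: 18 January 1989 + 16 years → 18 January 2005.
Opposition Stay Credit: +483 days → 16 May 2006.
Response Delay Deduction: −305 days → 15 July 2005.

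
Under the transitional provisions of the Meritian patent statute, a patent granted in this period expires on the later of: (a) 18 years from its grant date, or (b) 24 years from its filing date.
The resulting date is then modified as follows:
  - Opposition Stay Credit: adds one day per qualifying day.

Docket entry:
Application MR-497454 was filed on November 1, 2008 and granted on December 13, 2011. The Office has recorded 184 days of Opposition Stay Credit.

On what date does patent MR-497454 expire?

(a) grant + 18 years → 13 December 2029.
(b) filing + 24 years → 1 November 2032.
Later of the two: 1 November 2032.
Opposition Stay Credit: +184 days → 4 May 2033.

2033-05-04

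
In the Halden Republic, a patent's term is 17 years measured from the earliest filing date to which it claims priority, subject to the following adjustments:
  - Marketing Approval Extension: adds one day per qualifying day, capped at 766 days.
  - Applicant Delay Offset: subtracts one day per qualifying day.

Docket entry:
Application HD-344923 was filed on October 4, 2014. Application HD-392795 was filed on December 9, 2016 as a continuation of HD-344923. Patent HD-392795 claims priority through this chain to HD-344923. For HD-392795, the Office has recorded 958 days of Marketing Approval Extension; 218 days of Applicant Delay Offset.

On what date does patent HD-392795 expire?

Earliest priority filing: 4 October 2014.
Base term: 4 October 2014 + 17 years → 4 October 2031.
Marketing Approval Extension: 958 days claimed exceeds the 766-day cap, so +766 days → 8 November 2033.
Applicant Delay Offset: −218 days → 4 April 2033.

April 4, 2033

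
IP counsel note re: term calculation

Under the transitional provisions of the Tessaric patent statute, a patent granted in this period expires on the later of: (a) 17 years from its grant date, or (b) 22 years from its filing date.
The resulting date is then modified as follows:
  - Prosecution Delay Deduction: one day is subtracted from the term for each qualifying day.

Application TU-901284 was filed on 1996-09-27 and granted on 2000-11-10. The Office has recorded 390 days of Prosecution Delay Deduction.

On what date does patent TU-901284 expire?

(a) grant + 17 years → 10 November 2017.
(b) filing + 22 years → 27 September 2018.
Later of the two: 27 September 2018.
Prosecution Delay Deduction: −390 days → 2 September 2017.

September 2, 2017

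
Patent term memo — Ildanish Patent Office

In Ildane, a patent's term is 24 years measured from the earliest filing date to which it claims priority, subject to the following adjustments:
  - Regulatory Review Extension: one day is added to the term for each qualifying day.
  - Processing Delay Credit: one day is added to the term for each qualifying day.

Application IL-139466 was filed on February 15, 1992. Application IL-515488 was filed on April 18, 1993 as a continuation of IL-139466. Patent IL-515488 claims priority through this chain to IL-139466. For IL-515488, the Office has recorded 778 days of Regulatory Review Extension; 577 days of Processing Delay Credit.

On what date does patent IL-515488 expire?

2019-11-01

Earliest priority filing: 15 February 1992.
Base term: 15 February 1992 + 24 years → 15 February 2016.
Regulatory Review Extension: +778 days → 3 April 2018.
Processing Delay Credit: +577 days → 1 November 2019.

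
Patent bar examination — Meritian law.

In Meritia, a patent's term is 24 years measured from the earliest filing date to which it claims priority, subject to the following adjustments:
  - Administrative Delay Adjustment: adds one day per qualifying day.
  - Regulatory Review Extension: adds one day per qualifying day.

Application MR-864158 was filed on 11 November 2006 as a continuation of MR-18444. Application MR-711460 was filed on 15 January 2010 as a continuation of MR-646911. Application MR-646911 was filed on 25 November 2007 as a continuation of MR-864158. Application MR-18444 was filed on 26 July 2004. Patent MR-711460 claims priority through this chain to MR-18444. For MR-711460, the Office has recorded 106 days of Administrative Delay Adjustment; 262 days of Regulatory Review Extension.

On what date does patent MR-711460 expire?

Earliest priority filing: 26 July 2004.
Base term: 26 July 2004 + 24 years → 26 July 2028.
Administrative Delay Adjustment: +106 days → 9 November 2028.
Regulatory Review Extension: +262 days → 29 July 2029.

2029-07-29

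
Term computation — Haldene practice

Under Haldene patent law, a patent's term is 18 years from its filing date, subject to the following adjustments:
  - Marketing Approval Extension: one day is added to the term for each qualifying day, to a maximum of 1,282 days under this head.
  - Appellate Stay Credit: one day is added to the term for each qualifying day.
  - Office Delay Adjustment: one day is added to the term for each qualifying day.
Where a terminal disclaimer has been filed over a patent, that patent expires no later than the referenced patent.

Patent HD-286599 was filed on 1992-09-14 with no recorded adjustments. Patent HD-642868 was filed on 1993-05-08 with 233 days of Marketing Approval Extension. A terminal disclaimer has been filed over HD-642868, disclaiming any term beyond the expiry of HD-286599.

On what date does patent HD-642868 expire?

September 14, 2010

Natural term of HD-642868:
  Base: filing + 18 years → 8 May 2011.
  Marketing Approval Extension: 233 days (within the 1282-day cap) → +233 days → 27 December 2011.
Expiry of referenced patent HD-286599:
  Base: filing + 18 years → 14 September 2010.
Terminal disclaimer: HD-642868 expires on the earlier of 27 December 2011 and 14 September 2010.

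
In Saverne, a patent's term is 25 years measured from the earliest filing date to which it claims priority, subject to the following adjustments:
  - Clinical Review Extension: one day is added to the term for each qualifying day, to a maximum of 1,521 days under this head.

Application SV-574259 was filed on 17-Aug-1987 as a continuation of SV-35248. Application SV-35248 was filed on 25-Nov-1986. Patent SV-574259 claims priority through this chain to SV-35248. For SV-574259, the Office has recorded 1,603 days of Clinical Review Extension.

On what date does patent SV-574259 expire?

2016-01-24

Earliest priority filing: 25 November 1986.
Base term: 25 November 1986 + 25 years → 25 November 2011.
Clinical Review Extension: 1603 days claimed exceeds the 1521-day cap, so +1521 days → 24 January 2016.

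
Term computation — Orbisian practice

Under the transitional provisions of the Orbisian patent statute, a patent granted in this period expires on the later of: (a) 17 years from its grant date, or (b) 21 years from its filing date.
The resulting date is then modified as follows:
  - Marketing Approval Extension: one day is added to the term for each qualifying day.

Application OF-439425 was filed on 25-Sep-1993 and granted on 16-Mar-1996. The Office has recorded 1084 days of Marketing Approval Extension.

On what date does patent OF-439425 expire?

(a) grant + 17 years → 16 March 2013.
(b) filing + 21 years → 25 September 2014.
Later of the two: 25 September 2014.
Marketing Approval Extension: +1084 days → 13 September 2017.

2017-09-13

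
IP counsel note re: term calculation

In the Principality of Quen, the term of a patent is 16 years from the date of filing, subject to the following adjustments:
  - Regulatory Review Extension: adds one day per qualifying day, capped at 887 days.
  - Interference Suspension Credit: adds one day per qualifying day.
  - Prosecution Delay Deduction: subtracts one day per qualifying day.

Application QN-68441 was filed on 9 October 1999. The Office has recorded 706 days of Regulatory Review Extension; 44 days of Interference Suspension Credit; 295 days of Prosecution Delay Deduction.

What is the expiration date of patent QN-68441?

January 6, 2017

Base term: filing date + 16 years → 9 October 2015.
Regulatory Review Extension: 706 days (within the 887-day cap) → +706 days → 14 September 2017.
Interference Suspension Credit: +44 days → 28 October 2017.
Prosecution Delay Deduction: −295 days → 6 January 2017.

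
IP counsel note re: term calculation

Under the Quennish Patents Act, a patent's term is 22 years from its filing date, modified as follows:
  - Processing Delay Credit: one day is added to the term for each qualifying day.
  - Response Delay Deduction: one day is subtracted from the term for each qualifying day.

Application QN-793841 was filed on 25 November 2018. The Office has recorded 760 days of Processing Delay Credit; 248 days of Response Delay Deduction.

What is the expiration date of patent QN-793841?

Base term: filing date + 22 years → 25 November 2040.
Processing Delay Credit: +760 days → 25 December 2042.
Response Delay Deduction: −248 days → 21 April 2042.

April 21, 2042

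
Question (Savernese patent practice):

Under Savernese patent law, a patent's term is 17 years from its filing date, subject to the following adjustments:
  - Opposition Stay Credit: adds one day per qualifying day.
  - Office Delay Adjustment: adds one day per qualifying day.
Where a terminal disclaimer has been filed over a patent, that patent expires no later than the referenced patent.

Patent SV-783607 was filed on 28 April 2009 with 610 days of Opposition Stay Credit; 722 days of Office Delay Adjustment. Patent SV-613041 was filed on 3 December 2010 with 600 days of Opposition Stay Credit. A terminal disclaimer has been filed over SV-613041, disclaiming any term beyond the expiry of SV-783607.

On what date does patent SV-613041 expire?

2029-07-25

Natural term of SV-613041:
  Base: filing + 17 years → 3 December 2027.
  Opposition Stay Credit: +600 days → 25 July 2029.
Expiry of referenced patent SV-783607:
  Base: filing + 17 years → 28 April 2026.
  Opposition Stay Credit: +610 days → 29 December 2027.
  Office Delay Adjustment: +722 days → 20 December 2029.
Terminal disclaimer: SV-613041 expires on the earlier of 25 July 2029 and 20 December 2029.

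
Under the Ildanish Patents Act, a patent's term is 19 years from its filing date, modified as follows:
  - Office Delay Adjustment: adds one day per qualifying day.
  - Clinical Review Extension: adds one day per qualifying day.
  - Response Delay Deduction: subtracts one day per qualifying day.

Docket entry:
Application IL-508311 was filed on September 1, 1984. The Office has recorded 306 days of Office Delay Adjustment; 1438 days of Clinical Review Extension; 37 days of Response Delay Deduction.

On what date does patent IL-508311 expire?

May 4, 2008

Base term: filing date + 19 years → 1 September 2003.
Office Delay Adjustment: +306 days → 3 July 2004.
Clinical Review Extension: +1438 days → 10 June 2008.
Response Delay Deduction: −37 days → 4 May 2008.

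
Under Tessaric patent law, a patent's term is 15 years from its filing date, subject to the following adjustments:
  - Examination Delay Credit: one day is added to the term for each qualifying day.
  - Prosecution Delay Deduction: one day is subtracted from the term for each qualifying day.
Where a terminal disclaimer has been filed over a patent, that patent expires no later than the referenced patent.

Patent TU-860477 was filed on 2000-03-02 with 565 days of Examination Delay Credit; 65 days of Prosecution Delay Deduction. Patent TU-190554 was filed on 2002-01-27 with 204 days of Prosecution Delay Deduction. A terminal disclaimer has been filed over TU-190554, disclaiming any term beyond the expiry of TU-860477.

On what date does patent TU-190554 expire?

2016-07-07

Natural term of TU-190554:
  Base: filing + 15 years → 27 January 2017.
  Prosecution Delay Deduction: −204 days → 7 July 2016.
Expiry of referenced patent TU-860477:
  Base: filing + 15 years → 2 March 2015.
  Examination Delay Credit: +565 days → 17 September 2016.
  Prosecution Delay Deduction: −65 days → 14 July 2016.
Terminal disclaimer: TU-190554 expires on the earlier of 7 July 2016 and 14 July 2016.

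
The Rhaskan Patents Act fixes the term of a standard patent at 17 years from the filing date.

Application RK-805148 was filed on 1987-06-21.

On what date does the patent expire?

Filing date + 17 years → 21 June 2004.

June 21, 2004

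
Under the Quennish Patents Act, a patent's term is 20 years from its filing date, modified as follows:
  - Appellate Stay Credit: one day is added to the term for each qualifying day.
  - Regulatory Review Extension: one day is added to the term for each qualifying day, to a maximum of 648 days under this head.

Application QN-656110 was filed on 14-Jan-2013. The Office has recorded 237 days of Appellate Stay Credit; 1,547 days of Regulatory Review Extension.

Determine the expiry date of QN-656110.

Base term: filing date + 20 years → 14 January 2033.
Appellate Stay Credit: +237 days → 8 September 2033.
Regulatory Review Extension: 1547 days claimed exceeds the 648-day cap, so +648 days → 18 June 2035.

2035-06-18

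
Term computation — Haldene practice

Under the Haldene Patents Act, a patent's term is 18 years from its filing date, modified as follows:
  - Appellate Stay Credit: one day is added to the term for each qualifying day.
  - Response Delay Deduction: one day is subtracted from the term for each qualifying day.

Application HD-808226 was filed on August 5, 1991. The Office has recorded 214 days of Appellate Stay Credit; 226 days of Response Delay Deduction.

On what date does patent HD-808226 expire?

July 24, 2009

Base term: filing date + 18 years → 5 August 2009.
Appellate Stay Credit: +214 days → 7 March 2010.
Response Delay Deduction: −226 days → 24 July 2009.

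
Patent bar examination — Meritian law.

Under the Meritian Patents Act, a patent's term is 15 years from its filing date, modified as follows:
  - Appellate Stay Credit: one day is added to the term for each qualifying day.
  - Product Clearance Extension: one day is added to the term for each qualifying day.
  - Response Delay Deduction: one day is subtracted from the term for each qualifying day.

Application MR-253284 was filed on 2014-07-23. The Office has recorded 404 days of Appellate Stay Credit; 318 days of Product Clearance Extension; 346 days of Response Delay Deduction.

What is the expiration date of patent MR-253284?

Base term: filing date + 15 years → 23 July 2029.
Appellate Stay Credit: +404 days → 31 August 2030.
Product Clearance Extension: +318 days → 15 July 2031.
Response Delay Deduction: −346 days → 3 August 2030.

August 3, 2030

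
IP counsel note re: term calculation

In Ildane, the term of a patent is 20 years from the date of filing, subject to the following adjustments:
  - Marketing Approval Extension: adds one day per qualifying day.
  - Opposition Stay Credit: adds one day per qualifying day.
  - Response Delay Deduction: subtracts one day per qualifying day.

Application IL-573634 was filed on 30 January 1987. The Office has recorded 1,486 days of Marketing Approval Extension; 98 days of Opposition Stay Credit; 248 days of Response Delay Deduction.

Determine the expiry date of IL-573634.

Base term: filing date + 20 years → 30 January 2007.
Marketing Approval Extension: +1486 days → 24 February 2011.
Opposition Stay Credit: +98 days → 2 June 2011.
Response Delay Deduction: −248 days → 27 September 2010.

September 27, 2010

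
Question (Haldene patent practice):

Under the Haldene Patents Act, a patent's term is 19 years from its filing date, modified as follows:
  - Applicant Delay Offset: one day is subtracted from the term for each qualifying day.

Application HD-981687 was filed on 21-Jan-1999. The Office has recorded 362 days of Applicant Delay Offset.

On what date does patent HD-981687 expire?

January 24, 2017

Base term: filing date + 19 years → 21 January 2018.
Applicant Delay Offset: −362 days → 24 January 2017.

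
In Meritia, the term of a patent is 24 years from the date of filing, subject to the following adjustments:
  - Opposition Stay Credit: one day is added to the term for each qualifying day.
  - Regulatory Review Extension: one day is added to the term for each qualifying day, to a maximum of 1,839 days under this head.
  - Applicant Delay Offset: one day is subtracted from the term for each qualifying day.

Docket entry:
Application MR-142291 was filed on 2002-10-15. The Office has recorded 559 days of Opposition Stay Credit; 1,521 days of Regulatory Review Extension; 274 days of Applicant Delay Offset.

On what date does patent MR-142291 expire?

2031-09-25

Base term: filing date + 24 years → 15 October 2026.
Opposition Stay Credit: +559 days → 26 April 2028.
Regulatory Review Extension: 1521 days (within the 1839-day cap) → +1521 days → 25 June 2032.
Applicant Delay Offset: −274 days → 25 September 2031.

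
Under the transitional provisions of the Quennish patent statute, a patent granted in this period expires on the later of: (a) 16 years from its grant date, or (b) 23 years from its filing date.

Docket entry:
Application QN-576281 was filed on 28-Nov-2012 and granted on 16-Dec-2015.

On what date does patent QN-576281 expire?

November 28, 2035

(a) grant + 16 years → 16 December 2031.
(b) filing + 23 years → 28 November 2035.
Later of the two: 28 November 2035.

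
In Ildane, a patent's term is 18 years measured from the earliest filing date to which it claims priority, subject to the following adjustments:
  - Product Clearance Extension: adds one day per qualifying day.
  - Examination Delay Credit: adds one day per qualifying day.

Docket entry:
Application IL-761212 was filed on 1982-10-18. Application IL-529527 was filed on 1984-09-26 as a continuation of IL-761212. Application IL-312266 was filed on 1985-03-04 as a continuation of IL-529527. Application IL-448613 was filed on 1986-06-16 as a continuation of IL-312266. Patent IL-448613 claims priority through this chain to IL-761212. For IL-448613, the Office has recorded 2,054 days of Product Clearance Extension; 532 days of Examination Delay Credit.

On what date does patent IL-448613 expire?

November 17, 2007

Earliest priority filing: 18 October 1982.
Base term: 18 October 1982 + 18 years → 18 October 2000.
Product Clearance Extension: +2054 days → 3 June 2006.
Examination Delay Credit: +532 days → 17 November 2007.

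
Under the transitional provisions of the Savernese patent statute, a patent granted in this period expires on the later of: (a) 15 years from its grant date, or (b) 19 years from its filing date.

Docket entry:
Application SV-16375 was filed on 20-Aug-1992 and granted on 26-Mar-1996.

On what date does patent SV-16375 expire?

2011-08-20

(a) grant + 15 years → 26 March 2011.
(b) filing + 19 years → 20 August 2011.
Later of the two: 20 August 2011.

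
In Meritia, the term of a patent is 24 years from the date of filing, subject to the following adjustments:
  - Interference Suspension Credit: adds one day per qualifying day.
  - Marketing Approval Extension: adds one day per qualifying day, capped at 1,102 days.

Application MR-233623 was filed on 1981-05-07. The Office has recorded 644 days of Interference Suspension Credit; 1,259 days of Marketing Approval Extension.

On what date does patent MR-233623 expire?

Base term: filing date + 24 years → 7 May 2005.
Interference Suspension Credit: +644 days → 10 February 2007.
Marketing Approval Extension: 1259 days claimed exceeds the 1102-day cap, so +1102 days → 16 February 2010.

February 16, 2010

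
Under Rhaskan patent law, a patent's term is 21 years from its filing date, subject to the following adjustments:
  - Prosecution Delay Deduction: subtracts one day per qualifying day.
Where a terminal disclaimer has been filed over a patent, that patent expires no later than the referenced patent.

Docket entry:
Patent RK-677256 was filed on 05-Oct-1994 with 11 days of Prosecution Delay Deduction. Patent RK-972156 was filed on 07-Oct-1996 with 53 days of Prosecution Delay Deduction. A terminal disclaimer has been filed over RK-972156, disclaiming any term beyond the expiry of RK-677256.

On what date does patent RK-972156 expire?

2015-09-24

Natural term of RK-972156:
  Base: filing + 21 years → 7 October 2017.
  Prosecution Delay Deduction: −53 days → 15 August 2017.
Expiry of referenced patent RK-677256:
  Base: filing + 21 years → 5 October 2015.
  Prosecution Delay Deduction: −11 days → 24 September 2015.
Terminal disclaimer: RK-972156 expires on the earlier of 15 August 2017 and 24 September 2015.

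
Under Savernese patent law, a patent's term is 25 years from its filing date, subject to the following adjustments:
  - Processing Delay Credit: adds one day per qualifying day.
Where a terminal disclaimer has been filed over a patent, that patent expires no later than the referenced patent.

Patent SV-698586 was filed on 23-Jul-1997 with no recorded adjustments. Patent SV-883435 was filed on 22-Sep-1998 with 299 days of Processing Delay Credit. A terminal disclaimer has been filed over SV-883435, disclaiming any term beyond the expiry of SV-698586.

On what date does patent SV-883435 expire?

Natural term of SV-883435:
  Base: filing + 25 years → 22 September 2023.
  Processing Delay Credit: +299 days → 17 July 2024.
Expiry of referenced patent SV-698586:
  Base: filing + 25 years → 23 July 2022.
Terminal disclaimer: SV-883435 expires on the earlier of 17 July 2024 and 23 July 2022.

2022-07-23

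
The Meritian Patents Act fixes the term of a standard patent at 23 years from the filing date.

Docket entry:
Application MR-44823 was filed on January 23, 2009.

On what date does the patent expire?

Filing date + 23 years → 23 January 2032.

January 23, 2032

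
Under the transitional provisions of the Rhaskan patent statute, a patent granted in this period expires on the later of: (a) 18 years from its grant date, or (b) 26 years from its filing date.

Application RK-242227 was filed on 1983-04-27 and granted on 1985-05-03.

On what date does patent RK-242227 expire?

2009-04-27

(a) grant + 18 years → 3 May 2003.
(b) filing + 26 years → 27 April 2009.
Later of the two: 27 April 2009.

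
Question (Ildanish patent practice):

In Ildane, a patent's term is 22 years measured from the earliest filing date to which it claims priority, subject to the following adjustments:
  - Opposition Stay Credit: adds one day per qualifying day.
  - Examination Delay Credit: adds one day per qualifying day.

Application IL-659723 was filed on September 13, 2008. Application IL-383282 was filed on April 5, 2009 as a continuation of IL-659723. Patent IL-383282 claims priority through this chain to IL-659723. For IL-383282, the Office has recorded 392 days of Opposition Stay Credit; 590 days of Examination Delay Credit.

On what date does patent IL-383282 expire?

May 22, 2033

Earliest priority filing: 13 September 2008.
Base term: 13 September 2008 + 22 years → 13 September 2030.
Opposition Stay Credit: +392 days → 10 October 2031.
Examination Delay Credit: +590 days → 22 May 2033.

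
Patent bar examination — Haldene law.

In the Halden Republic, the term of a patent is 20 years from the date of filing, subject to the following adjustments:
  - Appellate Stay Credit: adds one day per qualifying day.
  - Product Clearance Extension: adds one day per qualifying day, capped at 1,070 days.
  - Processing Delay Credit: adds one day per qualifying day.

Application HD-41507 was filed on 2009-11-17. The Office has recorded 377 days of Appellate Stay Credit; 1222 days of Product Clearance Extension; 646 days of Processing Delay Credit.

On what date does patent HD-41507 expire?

Base term: filing date + 20 years → 17 November 2029.
Appellate Stay Credit: +377 days → 29 November 2030.
Product Clearance Extension: 1222 days claimed exceeds the 1070-day cap, so +1070 days → 3 November 2033.
Processing Delay Credit: +646 days → 11 August 2035.

August 11, 2035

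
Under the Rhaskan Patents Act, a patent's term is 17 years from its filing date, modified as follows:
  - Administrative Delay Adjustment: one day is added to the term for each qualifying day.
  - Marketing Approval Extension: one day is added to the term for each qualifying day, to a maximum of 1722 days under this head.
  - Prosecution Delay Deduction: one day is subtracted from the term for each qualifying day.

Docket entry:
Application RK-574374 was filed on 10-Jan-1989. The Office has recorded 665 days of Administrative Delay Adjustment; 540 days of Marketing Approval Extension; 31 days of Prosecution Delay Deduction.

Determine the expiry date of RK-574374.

Base term: filing date + 17 years → 10 January 2006.
Administrative Delay Adjustment: +665 days → 6 November 2007.
Marketing Approval Extension: 540 days (within the 1722-day cap) → +540 days → 29 April 2009.
Prosecution Delay Deduction: −31 days → 29 March 2009.

2009-03-29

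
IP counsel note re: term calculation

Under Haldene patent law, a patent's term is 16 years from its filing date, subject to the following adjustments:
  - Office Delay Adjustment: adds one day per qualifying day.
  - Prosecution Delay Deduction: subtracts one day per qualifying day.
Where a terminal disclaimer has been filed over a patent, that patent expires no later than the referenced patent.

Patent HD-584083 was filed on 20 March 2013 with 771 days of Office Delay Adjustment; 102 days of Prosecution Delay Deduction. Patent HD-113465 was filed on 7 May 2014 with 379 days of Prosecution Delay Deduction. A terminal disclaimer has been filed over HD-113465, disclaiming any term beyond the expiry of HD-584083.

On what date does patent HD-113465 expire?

April 23, 2029

Natural term of HD-113465:
  Base: filing + 16 years → 7 May 2030.
  Prosecution Delay Deduction: −379 days → 23 April 2029.
Expiry of referenced patent HD-584083:
  Base: filing + 16 years → 20 March 2029.
  Office Delay Adjustment: +771 days → 30 April 2031.
  Prosecution Delay Deduction: −102 days → 18 January 2031.
Terminal disclaimer: HD-113465 expires on the earlier of 23 April 2029 and 18 January 2031.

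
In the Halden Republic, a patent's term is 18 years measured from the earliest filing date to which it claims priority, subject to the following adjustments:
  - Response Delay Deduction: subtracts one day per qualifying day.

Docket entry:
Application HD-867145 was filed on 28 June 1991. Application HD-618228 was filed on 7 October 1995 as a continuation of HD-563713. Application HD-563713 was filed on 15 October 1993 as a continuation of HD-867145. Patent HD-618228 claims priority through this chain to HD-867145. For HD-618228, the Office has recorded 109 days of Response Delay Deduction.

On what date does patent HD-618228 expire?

Earliest priority filing: 28 June 1991.
Base term: 28 June 1991 + 18 years → 28 June 2009.
Response Delay Deduction: −109 days → 11 March 2009.

2009-03-11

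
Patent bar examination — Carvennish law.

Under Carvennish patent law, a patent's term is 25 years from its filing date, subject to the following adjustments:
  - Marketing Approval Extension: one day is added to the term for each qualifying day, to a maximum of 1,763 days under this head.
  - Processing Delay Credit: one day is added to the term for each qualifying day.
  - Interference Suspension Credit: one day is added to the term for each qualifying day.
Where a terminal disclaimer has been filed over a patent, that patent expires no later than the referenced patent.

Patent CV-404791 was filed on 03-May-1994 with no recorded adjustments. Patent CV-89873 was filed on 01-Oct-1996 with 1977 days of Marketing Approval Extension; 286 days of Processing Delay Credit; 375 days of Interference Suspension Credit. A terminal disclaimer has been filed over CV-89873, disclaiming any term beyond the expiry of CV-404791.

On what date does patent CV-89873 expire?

May 3, 2019

Natural term of CV-89873:
  Base: filing + 25 years → 1 October 2021.
  Marketing Approval Extension: 1977 days claimed exceeds the 1763-day cap, so +1763 days → 30 July 2026.
  Processing Delay Credit: +286 days → 12 May 2027.
  Interference Suspension Credit: +375 days → 21 May 2028.
Expiry of referenced patent CV-404791:
  Base: filing + 25 years → 3 May 2019.
Terminal disclaimer: CV-89873 expires on the earlier of 21 May 2028 and 3 May 2019.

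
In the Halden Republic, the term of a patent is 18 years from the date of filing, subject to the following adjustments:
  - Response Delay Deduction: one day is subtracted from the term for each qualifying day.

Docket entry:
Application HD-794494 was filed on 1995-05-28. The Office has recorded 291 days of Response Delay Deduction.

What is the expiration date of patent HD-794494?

Base term: filing date + 18 years → 28 May 2013.
Response Delay Deduction: −291 days → 10 August 2012.

August 10, 2012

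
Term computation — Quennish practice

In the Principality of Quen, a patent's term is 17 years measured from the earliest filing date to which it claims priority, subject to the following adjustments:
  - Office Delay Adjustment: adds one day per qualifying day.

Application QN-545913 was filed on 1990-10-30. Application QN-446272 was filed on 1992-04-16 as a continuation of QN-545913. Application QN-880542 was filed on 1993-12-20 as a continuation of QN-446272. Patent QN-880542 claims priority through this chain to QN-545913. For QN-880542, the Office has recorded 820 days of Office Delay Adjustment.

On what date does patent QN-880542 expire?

Earliest priority filing: 30 October 1990.
Base term: 30 October 1990 + 17 years → 30 October 2007.
Office Delay Adjustment: +820 days → 27 January 2010.

January 27, 2010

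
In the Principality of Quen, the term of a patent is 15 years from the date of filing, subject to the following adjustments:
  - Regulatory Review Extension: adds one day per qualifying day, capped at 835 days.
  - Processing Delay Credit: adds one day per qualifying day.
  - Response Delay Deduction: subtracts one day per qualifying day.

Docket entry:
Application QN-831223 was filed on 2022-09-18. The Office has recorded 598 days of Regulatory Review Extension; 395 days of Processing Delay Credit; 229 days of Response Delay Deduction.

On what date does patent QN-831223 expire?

2039-10-22

Base term: filing date + 15 years → 18 September 2037.
Regulatory Review Extension: 598 days (within the 835-day cap) → +598 days → 9 May 2039.
Processing Delay Credit: +395 days → 7 June 2040.
Response Delay Deduction: −229 days → 22 October 2039.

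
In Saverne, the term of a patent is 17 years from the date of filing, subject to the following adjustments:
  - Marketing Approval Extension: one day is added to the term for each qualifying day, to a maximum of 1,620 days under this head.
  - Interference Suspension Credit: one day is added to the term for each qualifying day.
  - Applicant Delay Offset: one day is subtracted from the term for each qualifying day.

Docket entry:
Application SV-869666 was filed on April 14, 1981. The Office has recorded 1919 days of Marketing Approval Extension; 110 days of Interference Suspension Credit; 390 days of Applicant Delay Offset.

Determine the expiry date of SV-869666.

Base term: filing date + 17 years → 14 April 1998.
Marketing Approval Extension: 1919 days claimed exceeds the 1620-day cap, so +1620 days → 20 September 2002.
Interference Suspension Credit: +110 days → 8 January 2003.
Applicant Delay Offset: −390 days → 14 December 2001.

December 14, 2001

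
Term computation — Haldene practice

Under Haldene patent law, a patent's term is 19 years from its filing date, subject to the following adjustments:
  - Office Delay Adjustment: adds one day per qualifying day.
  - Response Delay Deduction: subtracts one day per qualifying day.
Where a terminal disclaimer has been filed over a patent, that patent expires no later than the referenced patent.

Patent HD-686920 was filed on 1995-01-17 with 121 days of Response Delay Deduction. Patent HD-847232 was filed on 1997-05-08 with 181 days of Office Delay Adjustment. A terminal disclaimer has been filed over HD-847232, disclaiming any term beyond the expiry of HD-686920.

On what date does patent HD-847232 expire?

2013-09-18

Natural term of HD-847232:
  Base: filing + 19 years → 8 May 2016.
  Office Delay Adjustment: +181 days → 5 November 2016.
Expiry of referenced patent HD-686920:
  Base: filing + 19 years → 17 January 2014.
  Response Delay Deduction: −121 days → 18 September 2013.
Terminal disclaimer: HD-847232 expires on the earlier of 5 November 2016 and 18 September 2013.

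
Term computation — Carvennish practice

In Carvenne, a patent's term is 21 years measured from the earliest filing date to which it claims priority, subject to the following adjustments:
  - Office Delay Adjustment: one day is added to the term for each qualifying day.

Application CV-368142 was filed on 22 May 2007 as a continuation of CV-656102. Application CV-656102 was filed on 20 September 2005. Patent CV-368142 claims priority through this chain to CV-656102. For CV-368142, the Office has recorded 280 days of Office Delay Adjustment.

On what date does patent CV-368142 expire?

June 27, 2027

Earliest priority filing: 20 September 2005.
Base term: 20 September 2005 + 21 years → 20 September 2026.
Office Delay Adjustment: +280 days → 27 June 2027.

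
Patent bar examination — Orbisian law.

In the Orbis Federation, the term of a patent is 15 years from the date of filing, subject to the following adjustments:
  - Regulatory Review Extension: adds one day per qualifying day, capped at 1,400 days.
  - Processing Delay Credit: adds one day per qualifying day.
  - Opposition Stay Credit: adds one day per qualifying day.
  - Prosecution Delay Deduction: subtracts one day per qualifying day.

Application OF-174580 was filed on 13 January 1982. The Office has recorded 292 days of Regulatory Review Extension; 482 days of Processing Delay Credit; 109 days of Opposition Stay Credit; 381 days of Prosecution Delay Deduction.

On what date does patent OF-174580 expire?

May 30, 1998

Base term: filing date + 15 years → 13 January 1997.
Regulatory Review Extension: 292 days (within the 1400-day cap) → +292 days → 1 November 1997.
Processing Delay Credit: +482 days → 26 February 1999.
Opposition Stay Credit: +109 days → 15 June 1999.
Prosecution Delay Deduction: −381 days → 30 May 1998.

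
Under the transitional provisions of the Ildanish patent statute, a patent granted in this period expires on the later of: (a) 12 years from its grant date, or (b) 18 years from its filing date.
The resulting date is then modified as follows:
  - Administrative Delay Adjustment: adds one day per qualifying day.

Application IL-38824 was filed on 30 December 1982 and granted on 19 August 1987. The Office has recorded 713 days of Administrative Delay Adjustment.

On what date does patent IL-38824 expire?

December 13, 2002

(a) grant + 12 years → 19 August 1999.
(b) filing + 18 years → 30 December 2000.
Later of the two: 30 December 2000.
Administrative Delay Adjustment: +713 days → 13 December 2002.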